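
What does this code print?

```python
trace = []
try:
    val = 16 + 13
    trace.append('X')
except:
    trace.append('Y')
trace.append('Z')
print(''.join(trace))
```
XZ

No exception, try block completes normally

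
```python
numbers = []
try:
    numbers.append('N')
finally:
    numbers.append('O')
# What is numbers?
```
['N', 'O']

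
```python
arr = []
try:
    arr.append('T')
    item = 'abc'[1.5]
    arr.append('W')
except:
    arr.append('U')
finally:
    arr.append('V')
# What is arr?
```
['T', 'U', 'V']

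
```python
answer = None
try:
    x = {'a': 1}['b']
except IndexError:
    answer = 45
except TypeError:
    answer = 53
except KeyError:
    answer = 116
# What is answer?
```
116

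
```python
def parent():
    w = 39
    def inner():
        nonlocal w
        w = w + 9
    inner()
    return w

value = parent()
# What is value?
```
48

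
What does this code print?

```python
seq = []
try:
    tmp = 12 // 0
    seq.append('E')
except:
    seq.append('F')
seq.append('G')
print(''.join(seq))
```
FG

Exception raised in try, caught by bare except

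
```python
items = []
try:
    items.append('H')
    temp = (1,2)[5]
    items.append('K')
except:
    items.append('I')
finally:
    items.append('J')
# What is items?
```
['H', 'I', 'J']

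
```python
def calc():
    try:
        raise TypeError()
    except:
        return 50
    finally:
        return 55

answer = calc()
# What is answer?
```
55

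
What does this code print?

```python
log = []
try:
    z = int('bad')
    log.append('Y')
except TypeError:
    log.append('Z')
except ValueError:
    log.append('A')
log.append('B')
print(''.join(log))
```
AB

ValueError is caught by its specific handler, not TypeError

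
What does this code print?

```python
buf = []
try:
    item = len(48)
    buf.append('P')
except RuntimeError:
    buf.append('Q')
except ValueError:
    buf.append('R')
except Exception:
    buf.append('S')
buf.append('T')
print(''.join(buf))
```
ST

TypeError not specifically caught, falls to Exception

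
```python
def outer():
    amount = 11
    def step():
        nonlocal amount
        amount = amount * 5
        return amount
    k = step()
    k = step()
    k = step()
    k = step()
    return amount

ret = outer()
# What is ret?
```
6875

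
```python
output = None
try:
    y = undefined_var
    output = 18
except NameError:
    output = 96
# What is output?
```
96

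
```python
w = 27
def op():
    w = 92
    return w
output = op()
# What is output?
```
92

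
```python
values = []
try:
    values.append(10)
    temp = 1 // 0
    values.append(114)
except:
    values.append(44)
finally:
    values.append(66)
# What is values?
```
[10, 44, 66]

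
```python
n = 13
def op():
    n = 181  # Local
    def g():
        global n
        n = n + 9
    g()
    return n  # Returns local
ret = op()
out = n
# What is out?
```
22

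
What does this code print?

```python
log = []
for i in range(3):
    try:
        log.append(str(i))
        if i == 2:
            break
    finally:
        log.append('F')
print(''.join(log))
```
0F1F2F

finally runs even when breaking out of loop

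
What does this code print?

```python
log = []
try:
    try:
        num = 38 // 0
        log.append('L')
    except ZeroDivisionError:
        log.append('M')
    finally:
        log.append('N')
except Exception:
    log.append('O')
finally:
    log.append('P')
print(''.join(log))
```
MNP

Both finally blocks run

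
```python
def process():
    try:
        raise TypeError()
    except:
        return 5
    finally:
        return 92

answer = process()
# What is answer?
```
92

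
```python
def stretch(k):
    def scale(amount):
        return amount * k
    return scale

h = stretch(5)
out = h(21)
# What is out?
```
105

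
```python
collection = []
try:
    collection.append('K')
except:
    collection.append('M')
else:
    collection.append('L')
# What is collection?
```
['K', 'L']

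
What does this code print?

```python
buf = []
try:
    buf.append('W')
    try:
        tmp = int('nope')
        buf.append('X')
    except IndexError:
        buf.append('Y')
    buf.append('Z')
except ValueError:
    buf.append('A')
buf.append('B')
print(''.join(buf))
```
WAB

Inner handler doesn't match, propagates to outer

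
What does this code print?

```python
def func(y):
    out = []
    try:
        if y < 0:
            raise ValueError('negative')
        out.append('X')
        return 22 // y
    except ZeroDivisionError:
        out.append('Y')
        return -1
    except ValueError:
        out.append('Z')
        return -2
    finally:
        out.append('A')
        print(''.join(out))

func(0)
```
XYA

y=0 causes ZeroDivisionError, caught, finally prints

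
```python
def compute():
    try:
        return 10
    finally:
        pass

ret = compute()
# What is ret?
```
10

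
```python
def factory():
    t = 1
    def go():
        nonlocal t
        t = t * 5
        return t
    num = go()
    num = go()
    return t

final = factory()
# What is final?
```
25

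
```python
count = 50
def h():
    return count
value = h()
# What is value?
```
50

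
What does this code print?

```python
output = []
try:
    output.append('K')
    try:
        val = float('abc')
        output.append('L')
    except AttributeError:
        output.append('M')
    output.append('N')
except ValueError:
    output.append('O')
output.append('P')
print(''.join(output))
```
KOP

Inner handler doesn't match, propagates to outer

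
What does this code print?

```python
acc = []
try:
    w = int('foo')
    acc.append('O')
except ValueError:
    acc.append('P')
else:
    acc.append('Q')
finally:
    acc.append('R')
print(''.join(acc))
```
PR

Exception: except runs, else skipped, finally runs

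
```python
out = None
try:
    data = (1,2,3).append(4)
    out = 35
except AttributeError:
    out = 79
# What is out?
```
79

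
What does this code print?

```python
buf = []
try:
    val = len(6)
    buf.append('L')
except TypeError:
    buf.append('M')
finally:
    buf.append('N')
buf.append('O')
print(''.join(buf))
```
MNO

finally always runs, even after exception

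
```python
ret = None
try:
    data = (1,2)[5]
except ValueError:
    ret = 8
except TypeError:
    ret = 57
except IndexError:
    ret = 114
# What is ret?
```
114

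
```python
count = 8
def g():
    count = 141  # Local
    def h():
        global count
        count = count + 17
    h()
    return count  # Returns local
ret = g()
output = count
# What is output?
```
25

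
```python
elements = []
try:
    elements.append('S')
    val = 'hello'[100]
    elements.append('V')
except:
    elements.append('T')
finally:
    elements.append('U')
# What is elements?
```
['S', 'T', 'U']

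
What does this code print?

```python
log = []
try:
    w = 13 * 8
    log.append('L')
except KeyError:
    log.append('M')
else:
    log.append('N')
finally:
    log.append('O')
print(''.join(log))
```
LNO

else runs before finally when no exception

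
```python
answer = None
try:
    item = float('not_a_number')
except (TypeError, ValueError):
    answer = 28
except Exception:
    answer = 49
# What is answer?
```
28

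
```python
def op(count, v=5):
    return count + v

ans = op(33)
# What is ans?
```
38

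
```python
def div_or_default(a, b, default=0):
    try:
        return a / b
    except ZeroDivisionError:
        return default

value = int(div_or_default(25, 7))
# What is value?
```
3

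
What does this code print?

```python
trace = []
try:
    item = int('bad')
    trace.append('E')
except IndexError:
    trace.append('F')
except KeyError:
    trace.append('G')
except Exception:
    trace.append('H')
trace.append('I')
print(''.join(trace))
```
HI

ValueError not specifically caught, falls to Exception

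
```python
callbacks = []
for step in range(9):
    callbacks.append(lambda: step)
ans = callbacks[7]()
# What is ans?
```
8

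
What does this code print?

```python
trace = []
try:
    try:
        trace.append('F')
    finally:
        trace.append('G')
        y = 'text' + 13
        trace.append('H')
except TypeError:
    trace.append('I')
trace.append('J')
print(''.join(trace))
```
FGIJ

Exception in inner finally caught by outer except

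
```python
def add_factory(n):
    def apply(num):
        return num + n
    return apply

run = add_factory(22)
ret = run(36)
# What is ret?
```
58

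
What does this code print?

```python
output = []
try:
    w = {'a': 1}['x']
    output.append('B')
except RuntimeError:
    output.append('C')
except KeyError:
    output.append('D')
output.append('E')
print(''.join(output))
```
DE

KeyError is caught by its specific handler, not RuntimeError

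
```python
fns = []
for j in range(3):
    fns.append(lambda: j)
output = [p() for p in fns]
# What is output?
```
[2, 2, 2]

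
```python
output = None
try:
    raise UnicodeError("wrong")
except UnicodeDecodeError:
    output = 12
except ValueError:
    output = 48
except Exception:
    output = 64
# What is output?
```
48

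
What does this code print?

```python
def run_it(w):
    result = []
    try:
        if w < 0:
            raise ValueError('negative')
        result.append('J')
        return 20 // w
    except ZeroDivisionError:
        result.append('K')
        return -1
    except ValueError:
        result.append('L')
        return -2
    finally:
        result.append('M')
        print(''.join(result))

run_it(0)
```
JKM

w=0 causes ZeroDivisionError, caught, finally prints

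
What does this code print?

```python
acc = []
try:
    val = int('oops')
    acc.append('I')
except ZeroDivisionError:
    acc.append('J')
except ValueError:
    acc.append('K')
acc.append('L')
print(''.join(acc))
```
KL

ValueError is caught by its specific handler, not ZeroDivisionError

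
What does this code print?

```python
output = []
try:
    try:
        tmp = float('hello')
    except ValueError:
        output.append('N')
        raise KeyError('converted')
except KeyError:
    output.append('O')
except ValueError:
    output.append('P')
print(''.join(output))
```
NO

New KeyError raised, caught by outer KeyError handler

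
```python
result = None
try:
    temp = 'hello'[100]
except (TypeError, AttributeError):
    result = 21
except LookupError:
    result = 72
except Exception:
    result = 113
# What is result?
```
72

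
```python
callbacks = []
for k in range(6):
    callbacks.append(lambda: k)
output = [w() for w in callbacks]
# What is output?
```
[5, 5, 5, 5, 5, 5]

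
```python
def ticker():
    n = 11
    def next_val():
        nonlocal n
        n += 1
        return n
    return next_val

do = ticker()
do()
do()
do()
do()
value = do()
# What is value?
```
16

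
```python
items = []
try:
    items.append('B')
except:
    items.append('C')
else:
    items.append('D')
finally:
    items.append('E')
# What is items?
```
['B', 'D', 'E']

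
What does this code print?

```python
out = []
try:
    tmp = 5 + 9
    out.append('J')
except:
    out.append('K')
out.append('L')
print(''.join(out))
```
JL

No exception, try block completes normally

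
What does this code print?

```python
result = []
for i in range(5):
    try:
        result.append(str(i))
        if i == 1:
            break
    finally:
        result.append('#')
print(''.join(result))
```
0#1#

finally runs even when breaking out of loop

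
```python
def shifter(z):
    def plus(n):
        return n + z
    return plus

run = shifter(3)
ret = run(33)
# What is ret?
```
36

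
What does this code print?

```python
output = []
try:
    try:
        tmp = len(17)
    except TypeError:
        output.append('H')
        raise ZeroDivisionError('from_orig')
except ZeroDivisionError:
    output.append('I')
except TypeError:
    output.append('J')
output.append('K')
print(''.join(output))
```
HIK

ZeroDivisionError raised and caught, original TypeError not re-raised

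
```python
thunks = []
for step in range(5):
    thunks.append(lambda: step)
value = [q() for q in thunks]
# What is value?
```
[4, 4, 4, 4, 4]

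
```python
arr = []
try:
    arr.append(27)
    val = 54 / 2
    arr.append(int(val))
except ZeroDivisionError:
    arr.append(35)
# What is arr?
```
[27, 27]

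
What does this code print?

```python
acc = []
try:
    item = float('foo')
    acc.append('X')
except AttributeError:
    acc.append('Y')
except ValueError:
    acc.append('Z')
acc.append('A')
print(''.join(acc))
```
ZA

ValueError is caught by its specific handler, not AttributeError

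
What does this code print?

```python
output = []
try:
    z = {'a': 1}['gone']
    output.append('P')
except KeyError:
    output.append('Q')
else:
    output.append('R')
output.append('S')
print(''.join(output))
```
QS

else block skipped when exception is caught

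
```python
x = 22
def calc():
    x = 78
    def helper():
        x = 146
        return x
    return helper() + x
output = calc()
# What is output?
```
224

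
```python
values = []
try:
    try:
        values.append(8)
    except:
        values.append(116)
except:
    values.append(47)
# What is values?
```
[8]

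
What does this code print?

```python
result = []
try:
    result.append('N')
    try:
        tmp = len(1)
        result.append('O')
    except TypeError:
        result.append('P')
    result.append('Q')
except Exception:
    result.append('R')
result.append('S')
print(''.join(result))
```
NPQS

Inner exception caught by inner handler, outer continues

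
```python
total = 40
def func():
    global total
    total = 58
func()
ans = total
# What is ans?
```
58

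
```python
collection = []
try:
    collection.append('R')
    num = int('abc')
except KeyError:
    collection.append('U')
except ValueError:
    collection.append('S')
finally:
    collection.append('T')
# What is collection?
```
['R', 'S', 'T']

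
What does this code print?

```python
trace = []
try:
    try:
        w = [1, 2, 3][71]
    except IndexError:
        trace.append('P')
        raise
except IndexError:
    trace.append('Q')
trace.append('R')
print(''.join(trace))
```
PQR

raise without argument re-raises current exception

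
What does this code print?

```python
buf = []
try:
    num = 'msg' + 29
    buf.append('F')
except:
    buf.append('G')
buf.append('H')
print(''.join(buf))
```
GH

Exception raised in try, caught by bare except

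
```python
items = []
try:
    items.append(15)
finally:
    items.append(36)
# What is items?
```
[15, 36]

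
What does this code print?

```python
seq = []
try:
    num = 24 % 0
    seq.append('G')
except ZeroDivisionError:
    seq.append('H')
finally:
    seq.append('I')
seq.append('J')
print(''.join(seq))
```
HIJ

finally always runs, even after exception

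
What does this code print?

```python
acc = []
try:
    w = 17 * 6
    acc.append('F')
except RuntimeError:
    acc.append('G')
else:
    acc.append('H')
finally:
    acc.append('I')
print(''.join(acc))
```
FHI

else runs before finally when no exception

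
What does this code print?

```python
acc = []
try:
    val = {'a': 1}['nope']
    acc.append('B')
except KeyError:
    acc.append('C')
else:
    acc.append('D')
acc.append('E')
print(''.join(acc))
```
CE

else block skipped when exception is caught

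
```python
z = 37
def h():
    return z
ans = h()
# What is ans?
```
37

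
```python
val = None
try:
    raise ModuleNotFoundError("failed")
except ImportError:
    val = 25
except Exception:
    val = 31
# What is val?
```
25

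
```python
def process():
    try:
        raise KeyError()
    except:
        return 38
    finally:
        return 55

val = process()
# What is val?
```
55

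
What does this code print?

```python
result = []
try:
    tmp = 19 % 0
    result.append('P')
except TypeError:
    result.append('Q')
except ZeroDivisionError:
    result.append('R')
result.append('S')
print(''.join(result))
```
RS

ZeroDivisionError is caught by its specific handler, not TypeError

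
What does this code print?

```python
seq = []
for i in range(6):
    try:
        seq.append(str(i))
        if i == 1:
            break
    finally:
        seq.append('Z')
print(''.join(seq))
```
0Z1Z

finally runs even when breaking out of loop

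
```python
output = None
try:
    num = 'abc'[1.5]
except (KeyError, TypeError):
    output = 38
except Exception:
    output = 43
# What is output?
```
38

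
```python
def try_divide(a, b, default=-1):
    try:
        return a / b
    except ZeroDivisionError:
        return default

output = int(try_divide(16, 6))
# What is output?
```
2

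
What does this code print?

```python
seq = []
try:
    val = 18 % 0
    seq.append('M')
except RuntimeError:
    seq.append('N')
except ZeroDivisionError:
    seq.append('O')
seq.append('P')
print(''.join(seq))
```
OP

ZeroDivisionError is caught by its specific handler, not RuntimeError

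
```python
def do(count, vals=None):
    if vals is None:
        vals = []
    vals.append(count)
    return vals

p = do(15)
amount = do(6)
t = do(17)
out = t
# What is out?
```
[17]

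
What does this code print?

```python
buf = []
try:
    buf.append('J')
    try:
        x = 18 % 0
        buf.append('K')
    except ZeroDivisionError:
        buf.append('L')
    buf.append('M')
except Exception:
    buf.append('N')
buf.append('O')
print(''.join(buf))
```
JLMO

Inner exception caught by inner handler, outer continues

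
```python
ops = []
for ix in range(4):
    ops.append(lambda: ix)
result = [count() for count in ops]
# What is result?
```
[3, 3, 3, 3]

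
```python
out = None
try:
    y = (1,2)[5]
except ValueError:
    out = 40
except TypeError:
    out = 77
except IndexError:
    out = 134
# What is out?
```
134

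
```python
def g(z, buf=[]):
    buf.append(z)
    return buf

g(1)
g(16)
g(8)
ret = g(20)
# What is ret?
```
[1, 16, 8, 20]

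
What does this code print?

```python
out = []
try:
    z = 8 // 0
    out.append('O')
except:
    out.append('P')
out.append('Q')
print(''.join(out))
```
PQ

Exception raised in try, caught by bare except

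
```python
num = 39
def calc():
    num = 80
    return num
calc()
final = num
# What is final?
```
39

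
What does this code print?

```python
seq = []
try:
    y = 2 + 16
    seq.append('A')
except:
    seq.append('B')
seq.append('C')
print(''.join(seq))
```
AC

No exception, try block completes normally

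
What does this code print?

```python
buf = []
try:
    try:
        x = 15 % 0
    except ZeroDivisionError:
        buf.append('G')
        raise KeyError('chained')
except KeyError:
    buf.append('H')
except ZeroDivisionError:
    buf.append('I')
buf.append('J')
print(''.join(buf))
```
GHJ

KeyError raised and caught, original ZeroDivisionError not re-raised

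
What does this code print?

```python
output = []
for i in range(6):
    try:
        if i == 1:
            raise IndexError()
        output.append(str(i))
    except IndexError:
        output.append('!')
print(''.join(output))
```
0!2345

Exception on i=1 caught, loop continues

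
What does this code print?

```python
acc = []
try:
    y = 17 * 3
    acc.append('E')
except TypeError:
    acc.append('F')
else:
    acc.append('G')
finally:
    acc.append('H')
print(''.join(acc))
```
EGH

else runs before finally when no exception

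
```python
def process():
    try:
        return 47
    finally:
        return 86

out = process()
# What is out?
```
86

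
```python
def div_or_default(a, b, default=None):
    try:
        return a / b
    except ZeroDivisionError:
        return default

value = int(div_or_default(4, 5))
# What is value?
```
0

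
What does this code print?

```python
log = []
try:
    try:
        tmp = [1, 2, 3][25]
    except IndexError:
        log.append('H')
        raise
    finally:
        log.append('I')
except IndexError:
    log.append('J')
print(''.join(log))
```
HIJ

finally runs before re-raised exception propagates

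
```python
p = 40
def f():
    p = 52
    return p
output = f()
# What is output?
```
52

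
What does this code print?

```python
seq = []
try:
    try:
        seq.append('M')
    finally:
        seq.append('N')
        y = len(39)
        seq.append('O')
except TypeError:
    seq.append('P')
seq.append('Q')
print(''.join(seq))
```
MNPQ

Exception in inner finally caught by outer except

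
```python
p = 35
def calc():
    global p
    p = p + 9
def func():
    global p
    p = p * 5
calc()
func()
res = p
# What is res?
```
220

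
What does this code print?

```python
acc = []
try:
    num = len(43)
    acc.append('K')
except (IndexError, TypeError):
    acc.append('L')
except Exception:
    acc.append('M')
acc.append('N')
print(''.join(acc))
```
LN

TypeError matches tuple containing it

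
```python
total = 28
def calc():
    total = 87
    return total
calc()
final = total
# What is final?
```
28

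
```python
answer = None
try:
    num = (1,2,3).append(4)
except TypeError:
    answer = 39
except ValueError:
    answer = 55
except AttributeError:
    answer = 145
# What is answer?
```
145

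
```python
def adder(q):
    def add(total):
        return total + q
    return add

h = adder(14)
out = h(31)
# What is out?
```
45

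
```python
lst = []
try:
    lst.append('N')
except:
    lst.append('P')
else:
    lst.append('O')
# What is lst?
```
['N', 'O']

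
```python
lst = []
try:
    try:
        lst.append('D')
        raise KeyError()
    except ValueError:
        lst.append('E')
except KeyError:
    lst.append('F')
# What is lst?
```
['D', 'F']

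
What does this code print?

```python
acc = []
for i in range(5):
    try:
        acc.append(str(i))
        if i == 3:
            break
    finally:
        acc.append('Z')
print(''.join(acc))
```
0Z1Z2Z3Z

finally runs even when breaking out of loop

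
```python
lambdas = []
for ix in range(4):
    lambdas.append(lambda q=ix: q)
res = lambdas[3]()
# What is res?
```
3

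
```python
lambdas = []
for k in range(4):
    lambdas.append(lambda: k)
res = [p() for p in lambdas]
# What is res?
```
[3, 3, 3, 3]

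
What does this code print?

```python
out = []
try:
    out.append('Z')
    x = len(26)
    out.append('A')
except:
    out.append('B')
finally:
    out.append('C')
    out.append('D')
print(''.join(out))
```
ZBCD

Code before exception runs, then except, then all of finally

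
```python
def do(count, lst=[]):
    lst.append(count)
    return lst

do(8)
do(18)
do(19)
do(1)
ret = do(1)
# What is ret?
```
[8, 18, 19, 1, 1]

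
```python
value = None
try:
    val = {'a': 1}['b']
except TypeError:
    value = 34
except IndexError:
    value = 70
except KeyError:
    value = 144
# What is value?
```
144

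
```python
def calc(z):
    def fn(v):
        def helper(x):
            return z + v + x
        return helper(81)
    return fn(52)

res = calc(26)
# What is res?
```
159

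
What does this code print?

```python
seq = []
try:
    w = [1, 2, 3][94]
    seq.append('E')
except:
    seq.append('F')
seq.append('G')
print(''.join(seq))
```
FG

Exception raised in try, caught by bare except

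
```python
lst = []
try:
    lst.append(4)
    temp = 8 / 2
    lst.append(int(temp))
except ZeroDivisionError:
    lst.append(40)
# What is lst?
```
[4, 4]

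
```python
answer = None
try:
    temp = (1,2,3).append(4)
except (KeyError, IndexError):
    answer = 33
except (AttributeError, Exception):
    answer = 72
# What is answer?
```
72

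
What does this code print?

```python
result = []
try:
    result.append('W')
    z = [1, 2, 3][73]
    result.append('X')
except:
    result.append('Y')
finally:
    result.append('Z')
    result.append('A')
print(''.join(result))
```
WYZA

Code before exception runs, then except, then all of finally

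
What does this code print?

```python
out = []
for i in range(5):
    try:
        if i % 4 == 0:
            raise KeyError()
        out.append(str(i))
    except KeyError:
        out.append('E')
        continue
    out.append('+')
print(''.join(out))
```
E1+2+3+E

continue in except skips rest of loop body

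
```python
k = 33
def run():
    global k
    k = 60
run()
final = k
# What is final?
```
60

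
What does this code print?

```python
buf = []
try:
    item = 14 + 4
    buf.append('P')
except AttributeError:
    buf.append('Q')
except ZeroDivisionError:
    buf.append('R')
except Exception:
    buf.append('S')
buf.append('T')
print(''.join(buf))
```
PT

No exception, try block completes normally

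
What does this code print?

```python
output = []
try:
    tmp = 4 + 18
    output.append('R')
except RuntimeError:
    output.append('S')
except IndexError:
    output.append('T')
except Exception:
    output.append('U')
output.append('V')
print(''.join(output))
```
RV

No exception, try block completes normally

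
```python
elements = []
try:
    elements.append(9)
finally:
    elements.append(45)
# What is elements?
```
[9, 45]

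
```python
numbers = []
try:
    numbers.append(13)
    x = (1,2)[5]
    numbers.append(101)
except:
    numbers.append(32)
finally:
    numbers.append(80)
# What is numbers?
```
[13, 32, 80]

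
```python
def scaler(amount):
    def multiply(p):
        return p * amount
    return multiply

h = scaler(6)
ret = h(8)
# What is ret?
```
48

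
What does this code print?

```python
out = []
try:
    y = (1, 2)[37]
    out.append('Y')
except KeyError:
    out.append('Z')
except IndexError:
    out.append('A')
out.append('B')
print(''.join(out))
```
AB

IndexError is caught by its specific handler, not KeyError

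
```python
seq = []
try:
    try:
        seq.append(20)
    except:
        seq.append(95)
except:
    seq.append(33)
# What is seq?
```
[20]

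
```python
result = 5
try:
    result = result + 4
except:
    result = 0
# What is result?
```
9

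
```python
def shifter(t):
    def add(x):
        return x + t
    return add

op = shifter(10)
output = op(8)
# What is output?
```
18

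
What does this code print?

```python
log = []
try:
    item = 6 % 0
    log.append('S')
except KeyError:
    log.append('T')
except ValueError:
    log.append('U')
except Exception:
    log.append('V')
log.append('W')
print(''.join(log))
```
VW

ZeroDivisionError not specifically caught, falls to Exception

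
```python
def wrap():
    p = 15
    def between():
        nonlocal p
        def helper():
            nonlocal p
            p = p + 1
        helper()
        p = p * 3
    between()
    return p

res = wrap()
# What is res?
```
48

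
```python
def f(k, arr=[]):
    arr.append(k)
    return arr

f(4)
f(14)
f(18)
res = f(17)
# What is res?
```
[4, 14, 18, 17]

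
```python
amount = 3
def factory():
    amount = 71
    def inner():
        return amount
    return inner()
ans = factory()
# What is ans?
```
71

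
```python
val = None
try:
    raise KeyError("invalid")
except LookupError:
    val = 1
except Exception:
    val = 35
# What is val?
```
1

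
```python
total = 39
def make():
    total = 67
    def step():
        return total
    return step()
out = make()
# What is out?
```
67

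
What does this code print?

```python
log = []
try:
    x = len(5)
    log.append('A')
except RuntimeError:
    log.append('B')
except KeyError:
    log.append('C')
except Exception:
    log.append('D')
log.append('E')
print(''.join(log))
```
DE

TypeError not specifically caught, falls to Exception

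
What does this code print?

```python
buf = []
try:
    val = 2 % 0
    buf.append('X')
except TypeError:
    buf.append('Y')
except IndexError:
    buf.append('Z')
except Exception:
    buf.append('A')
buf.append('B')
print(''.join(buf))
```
AB

ZeroDivisionError not specifically caught, falls to Exception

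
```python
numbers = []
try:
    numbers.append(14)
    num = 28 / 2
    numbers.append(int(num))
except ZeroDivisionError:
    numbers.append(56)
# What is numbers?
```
[14, 14]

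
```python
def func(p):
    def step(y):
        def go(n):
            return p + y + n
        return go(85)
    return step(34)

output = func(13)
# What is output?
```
132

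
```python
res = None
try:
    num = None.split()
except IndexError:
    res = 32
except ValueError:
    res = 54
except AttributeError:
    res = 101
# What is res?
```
101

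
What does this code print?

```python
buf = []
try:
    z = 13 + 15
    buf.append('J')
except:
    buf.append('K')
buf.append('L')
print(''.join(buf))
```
JL

No exception, try block completes normally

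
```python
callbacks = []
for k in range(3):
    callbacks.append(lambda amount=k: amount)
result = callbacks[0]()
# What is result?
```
0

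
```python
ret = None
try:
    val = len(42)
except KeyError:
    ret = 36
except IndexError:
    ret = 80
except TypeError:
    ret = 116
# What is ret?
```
116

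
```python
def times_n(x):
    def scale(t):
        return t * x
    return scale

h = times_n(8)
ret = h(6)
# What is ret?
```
48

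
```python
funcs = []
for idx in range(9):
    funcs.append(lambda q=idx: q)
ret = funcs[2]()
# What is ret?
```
2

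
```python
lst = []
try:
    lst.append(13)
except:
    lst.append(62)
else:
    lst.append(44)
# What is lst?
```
[13, 44]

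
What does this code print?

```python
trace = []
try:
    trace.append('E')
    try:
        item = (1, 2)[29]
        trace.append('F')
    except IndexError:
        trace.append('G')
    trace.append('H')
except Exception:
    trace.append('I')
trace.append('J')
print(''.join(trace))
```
EGHJ

Inner exception caught by inner handler, outer continues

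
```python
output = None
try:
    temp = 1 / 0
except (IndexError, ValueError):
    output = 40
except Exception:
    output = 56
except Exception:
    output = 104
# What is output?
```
56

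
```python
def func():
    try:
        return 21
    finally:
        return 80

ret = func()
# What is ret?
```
80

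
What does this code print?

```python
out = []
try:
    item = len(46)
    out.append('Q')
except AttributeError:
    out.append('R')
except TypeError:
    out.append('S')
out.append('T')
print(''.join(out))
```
ST

TypeError is caught by its specific handler, not AttributeError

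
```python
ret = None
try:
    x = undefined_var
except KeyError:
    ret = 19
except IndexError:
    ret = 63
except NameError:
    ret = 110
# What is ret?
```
110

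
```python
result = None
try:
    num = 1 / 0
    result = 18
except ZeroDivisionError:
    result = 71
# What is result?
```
71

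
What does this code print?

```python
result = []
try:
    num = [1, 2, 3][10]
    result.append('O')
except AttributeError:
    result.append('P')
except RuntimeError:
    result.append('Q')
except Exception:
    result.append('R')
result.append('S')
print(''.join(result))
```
RS

IndexError not specifically caught, falls to Exception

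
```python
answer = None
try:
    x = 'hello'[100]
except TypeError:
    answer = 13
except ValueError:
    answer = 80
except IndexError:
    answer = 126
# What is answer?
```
126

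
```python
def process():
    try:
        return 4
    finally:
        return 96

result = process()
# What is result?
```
96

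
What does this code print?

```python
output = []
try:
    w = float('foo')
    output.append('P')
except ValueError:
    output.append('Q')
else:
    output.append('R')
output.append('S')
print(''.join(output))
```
QS

else block skipped when exception is caught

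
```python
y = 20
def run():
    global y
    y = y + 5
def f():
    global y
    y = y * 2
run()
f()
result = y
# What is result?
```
50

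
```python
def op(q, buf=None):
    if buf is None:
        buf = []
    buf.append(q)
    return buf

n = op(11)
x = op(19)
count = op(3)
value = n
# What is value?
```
[11]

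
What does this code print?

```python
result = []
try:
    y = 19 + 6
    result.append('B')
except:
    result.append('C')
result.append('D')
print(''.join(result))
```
BD

No exception, try block completes normally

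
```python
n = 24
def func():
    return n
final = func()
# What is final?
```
24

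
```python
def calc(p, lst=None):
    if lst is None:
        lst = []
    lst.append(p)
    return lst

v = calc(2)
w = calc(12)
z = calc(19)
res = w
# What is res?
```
[12]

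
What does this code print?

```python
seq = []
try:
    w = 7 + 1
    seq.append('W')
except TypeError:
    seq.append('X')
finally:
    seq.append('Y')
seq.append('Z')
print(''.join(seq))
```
WYZ

finally runs after normal execution too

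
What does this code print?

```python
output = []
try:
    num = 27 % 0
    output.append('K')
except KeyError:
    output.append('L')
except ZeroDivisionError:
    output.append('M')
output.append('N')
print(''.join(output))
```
MN

ZeroDivisionError is caught by its specific handler, not KeyError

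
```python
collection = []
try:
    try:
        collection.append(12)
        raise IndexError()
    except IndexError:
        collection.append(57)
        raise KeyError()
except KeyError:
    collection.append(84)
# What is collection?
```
[12, 57, 84]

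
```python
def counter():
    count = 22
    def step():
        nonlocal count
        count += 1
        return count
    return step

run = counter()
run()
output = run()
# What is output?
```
24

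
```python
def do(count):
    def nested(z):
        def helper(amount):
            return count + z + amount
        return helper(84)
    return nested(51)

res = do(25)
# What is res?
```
160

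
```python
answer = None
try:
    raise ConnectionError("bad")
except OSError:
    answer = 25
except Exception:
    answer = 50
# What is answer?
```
25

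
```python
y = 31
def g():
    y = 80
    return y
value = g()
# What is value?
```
80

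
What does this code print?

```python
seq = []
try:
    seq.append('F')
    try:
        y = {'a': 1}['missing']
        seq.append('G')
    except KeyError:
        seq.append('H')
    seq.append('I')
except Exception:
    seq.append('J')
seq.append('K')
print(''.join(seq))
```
FHIK

Inner exception caught by inner handler, outer continues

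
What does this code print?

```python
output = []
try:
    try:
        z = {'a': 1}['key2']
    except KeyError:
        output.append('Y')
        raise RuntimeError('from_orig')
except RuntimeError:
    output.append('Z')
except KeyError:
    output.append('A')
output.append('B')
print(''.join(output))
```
YZB

RuntimeError raised and caught, original KeyError not re-raised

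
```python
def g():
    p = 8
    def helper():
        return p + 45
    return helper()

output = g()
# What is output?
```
53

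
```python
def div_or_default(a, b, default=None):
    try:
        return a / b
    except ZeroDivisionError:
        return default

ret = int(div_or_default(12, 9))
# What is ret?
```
1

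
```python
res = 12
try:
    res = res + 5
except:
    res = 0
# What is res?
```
17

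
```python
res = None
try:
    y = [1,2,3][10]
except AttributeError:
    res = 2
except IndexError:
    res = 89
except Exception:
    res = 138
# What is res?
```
89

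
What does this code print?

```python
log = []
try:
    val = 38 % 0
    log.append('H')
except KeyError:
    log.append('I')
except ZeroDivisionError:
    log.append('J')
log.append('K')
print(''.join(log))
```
JK

ZeroDivisionError is caught by its specific handler, not KeyError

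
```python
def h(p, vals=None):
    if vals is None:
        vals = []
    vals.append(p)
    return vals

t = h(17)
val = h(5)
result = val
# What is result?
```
[5]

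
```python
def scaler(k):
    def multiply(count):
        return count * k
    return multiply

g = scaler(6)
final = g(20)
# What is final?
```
120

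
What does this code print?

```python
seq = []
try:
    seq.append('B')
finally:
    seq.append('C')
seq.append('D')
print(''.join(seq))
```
BCD

try/finally without except, no exception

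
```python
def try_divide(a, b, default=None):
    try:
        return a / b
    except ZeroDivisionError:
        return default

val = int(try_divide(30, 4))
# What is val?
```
7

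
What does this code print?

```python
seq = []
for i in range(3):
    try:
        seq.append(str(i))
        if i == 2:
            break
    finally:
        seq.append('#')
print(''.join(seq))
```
0#1#2#

finally runs even when breaking out of loop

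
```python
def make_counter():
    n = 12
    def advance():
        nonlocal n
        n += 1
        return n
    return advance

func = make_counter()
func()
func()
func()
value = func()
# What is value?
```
16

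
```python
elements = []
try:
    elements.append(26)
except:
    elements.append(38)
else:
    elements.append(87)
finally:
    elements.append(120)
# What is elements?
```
[26, 87, 120]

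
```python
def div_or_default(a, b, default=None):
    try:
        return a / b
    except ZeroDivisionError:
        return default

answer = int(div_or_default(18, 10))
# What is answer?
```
1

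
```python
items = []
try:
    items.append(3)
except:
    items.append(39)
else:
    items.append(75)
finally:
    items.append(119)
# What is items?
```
[3, 75, 119]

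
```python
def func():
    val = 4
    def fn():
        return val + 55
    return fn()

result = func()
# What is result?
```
59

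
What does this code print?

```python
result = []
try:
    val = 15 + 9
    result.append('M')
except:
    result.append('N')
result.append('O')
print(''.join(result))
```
MO

No exception, try block completes normally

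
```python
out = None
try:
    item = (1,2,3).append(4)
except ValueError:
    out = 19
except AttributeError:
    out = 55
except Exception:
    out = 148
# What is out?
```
55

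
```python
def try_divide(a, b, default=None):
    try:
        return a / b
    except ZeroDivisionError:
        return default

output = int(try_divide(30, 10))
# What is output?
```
3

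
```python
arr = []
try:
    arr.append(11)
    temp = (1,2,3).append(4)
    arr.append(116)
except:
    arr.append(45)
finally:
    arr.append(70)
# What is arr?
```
[11, 45, 70]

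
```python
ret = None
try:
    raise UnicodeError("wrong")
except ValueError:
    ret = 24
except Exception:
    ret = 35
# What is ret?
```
24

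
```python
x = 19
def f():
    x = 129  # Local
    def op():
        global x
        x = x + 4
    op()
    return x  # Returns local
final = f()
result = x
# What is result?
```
23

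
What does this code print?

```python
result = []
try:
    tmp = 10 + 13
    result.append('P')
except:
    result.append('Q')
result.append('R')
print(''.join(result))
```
PR

No exception, try block completes normally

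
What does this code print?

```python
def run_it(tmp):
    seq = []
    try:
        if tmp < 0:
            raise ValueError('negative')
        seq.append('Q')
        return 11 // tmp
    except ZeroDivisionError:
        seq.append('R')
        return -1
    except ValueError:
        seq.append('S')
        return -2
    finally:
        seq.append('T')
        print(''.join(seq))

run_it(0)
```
QRT

tmp=0 causes ZeroDivisionError, caught, finally prints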